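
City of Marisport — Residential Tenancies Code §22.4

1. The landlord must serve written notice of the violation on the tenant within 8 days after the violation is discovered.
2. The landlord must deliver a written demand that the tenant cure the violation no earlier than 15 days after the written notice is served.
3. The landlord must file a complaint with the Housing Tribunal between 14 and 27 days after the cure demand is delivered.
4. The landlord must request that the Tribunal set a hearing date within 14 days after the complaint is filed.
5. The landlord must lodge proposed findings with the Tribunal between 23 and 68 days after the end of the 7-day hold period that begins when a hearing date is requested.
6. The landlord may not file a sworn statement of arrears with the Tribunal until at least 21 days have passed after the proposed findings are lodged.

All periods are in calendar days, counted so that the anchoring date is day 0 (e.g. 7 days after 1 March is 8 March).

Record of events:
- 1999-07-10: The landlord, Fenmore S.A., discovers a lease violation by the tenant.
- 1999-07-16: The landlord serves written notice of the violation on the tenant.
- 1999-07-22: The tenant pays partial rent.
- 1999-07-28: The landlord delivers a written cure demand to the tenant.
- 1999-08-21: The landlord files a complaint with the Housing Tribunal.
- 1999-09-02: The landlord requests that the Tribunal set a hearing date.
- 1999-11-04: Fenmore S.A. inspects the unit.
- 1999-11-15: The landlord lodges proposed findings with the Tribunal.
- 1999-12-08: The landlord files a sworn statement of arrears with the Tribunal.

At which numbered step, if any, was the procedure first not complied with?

(1) due by 1999-07-10 + 8 days = 1999-07-18; done 1999-07-16 — timely.
(2) permitted from 1999-07-16 + 15 days = 1999-07-31 onward; acted on 1999-07-28, 3 days prematurely.
No need to go further; step 2 was not satisfied.

Step 2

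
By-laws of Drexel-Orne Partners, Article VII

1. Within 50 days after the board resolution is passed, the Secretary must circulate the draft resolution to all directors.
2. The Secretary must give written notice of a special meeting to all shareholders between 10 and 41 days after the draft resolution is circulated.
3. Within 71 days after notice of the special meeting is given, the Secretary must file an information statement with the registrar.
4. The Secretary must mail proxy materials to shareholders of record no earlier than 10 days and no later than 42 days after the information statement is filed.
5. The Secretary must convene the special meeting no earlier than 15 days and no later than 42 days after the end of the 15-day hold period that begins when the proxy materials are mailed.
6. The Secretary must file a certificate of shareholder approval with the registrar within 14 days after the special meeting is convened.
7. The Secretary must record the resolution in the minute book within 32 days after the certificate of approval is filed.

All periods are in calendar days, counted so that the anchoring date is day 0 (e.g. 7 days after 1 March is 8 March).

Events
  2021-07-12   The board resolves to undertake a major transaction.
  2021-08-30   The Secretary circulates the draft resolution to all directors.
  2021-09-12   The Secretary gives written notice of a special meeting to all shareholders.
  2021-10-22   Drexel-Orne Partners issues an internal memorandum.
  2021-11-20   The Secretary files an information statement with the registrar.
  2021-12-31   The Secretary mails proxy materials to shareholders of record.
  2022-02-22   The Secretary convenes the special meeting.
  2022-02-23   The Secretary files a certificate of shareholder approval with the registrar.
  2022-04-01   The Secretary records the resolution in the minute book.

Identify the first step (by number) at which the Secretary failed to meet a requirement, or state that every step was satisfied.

Step 1 — counting 50 days from 2021-07-12 (when the board resolution is passed) gives a deadline of 2021-08-31; done 2021-08-30 — timely.
Step 2 — 10 and 41 days from 2021-08-30 (when the draft resolution is circulated) are 2021-09-09 and 2021-10-10 respectively; 2021-09-12 falls inside that range.
Step 3 — counting 71 days from 2021-09-12 (when notice of the special meeting is given) gives a deadline of 2021-11-22; done 2021-11-20 — timely.
Step 4 — 10 and 42 days from 2021-11-20 (when the information statement is filed) are 2021-11-30 and 2022-01-01 respectively; 2021-12-31 falls inside that range.
Step 5 — 15 and 42 days from 2022-01-15 (end of the 15-day hold period, which began when the proxy materials are mailed on 2021-12-31) are 2022-01-30 and 2022-02-26 respectively; done 2022-02-22 — within the window.
Step 6 — counting 14 days from 2022-02-22 (when the special meeting is convened) gives a deadline of 2022-03-08; completed 2022-02-23, before the deadline.
Step 7 — counting 32 days from 2022-02-23 (when the certificate of approval is filed) gives a deadline of 2022-03-27; done 2022-04-01 — 5 days late.

Step 7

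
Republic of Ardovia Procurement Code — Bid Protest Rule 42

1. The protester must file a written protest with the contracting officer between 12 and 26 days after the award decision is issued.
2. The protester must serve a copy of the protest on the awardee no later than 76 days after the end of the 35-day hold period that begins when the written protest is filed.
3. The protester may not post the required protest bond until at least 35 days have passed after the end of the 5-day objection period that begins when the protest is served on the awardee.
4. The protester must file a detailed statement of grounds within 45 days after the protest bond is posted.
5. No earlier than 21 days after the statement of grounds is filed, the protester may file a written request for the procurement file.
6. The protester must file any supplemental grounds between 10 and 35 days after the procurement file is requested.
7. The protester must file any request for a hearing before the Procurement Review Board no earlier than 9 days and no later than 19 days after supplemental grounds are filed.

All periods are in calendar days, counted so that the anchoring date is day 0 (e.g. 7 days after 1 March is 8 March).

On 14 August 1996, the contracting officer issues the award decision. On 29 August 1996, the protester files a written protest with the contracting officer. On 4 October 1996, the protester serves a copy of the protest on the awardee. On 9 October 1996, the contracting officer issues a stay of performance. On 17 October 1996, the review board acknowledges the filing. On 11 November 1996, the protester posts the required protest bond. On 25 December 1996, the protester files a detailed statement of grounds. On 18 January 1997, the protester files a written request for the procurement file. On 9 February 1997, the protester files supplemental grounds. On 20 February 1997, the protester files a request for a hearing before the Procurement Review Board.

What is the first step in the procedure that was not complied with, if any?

Step 1: the window is 12–26 days after 14 August 1996 (when the award decision is issued), so 26 August 1996 through 9 September 1996; done 29 August 1996, which is between those dates.
Step 2: 76 days after 3 October 1996 (end of the 35-day hold period, which began when the written protest is filed on 29 August 1996) is 18 December 1996; completed 4 October 1996, before the deadline.
Step 3: the earliest permitted date is 35 days after 9 October 1996 (end of the 5-day objection period, which began when the protest is served on the awardee on 4 October 1996), i.e. 13 November 1996; 11 November 1996 is 2 days before the earliest permitted date.
The analysis stops there.

Step 3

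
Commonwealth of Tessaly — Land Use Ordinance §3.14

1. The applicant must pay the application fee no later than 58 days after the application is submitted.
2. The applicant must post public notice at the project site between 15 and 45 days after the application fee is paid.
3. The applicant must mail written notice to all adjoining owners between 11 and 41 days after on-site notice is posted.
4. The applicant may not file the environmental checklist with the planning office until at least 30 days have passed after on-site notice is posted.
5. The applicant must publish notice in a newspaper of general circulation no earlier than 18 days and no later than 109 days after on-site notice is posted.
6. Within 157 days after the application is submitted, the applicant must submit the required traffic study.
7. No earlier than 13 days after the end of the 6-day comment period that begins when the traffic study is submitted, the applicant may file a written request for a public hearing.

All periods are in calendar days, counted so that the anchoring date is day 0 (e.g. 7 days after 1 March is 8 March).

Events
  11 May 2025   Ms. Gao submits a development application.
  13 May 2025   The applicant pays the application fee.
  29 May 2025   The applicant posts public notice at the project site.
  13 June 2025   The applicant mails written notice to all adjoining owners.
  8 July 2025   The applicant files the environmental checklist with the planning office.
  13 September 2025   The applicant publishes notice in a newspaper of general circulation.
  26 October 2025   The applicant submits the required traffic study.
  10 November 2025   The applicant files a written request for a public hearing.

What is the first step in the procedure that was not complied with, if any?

Step 6

Step 1 — counting 58 days from 11 May 2025 (when the application is submitted) gives a deadline of 8 July 2025; 13 May 2025 is within that limit.
Step 2 — 15 and 45 days from 13 May 2025 (when the application fee is paid) are 28 May 2025 and 27 June 2025 respectively; done 29 May 2025 — within the window.
Step 3 — 11 and 41 days from 29 May 2025 (when on-site notice is posted) are 9 June 2025 and 9 July 2025 respectively; 13 June 2025 falls inside that range.
Step 4 — must wait 30 days from 29 May 2025 (when on-site notice is posted), so not before 28 June 2025; done 8 July 2025 — permitted.
Step 5 — 18 and 109 days from 29 May 2025 (when on-site notice is posted) are 16 June 2025 and 15 September 2025 respectively; done 13 September 2025 — within the window.
Step 6 — counting 157 days from 11 May 2025 (when the application is submitted) gives a deadline of 15 October 2025; done 26 October 2025 — 11 days late.
The procedure was therefore not followed at step 6.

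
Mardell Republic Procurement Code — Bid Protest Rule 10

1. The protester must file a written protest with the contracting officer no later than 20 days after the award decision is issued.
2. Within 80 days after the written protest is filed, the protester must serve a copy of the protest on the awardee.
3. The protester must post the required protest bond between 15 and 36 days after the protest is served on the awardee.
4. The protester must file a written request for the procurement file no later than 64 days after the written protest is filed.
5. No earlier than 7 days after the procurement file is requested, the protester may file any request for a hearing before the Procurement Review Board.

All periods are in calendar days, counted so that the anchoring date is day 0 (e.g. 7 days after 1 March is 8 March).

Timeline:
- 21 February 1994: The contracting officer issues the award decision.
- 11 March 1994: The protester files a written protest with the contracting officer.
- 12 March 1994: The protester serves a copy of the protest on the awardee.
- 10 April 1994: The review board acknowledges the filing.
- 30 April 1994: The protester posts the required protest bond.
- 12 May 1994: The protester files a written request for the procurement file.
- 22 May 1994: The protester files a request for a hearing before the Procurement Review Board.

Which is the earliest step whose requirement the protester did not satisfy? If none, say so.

Step 3

Step 1: 20 days after 21 February 1994 (when the award decision is issued) is 13 March 1994; completed 11 March 1994, before the deadline.
Step 2: 80 days after 11 March 1994 (when the written protest is filed) is 30 May 1994; completed 12 March 1994, before the deadline.
Step 3: the window is 15–36 days after 12 March 1994 (when the protest is served on the awardee), so 27 March 1994 through 17 April 1994; 30 April 1994 is 13 days past the end of the window.
That is the first point of non-compliance.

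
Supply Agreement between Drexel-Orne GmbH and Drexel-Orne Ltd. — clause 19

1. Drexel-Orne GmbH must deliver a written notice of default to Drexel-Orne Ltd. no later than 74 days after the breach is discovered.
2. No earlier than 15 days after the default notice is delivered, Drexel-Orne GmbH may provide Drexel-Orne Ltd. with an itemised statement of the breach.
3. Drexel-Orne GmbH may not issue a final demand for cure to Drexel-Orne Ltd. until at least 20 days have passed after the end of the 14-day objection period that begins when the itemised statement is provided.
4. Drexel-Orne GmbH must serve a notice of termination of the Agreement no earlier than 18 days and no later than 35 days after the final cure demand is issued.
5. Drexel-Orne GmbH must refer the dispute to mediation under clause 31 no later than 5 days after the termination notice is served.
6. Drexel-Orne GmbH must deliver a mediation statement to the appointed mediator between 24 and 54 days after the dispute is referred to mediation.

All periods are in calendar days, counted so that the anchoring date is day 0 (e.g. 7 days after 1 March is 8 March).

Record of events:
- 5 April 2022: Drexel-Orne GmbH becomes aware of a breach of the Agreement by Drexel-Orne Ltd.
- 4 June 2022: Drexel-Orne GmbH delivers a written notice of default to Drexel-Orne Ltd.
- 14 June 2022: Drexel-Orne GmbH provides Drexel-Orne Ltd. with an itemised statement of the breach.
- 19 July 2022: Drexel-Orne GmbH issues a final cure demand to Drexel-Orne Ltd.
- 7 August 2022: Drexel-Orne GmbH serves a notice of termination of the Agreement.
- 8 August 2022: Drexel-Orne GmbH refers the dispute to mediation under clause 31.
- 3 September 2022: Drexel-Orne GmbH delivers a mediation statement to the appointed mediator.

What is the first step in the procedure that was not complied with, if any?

Step 2

(1) due by 5 April 2022 + 74 days = 18 June 2022; 4 June 2022 is within that limit.
(2) permitted from 4 June 2022 + 15 days = 19 June 2022 onward; done 14 June 2022 — 5 days too early.
No need to go further; step 2 was not satisfied.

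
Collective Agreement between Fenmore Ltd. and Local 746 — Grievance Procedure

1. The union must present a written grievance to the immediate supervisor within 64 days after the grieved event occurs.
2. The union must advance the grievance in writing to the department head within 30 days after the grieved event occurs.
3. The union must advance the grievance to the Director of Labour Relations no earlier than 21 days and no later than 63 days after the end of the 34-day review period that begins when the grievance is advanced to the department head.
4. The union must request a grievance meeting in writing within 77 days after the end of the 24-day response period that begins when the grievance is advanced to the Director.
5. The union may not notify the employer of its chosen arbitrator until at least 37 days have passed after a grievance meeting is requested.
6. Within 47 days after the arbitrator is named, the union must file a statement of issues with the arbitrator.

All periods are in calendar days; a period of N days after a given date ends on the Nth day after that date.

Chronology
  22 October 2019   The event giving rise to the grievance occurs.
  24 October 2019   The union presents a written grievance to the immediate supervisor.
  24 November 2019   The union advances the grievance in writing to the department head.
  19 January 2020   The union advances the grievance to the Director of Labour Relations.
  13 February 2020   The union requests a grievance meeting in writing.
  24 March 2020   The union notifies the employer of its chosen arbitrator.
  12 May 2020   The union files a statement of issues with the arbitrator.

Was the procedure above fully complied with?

Step 1 — counting 64 days from 22 October 2019 (when the grieved event occurs) gives a deadline of 25 December 2019; 24 October 2019 is within that limit.
Step 2 — counting 30 days from 22 October 2019 (when the grieved event occurs) gives a deadline of 21 November 2019; 24 November 2019 misses that deadline by 3 days.

No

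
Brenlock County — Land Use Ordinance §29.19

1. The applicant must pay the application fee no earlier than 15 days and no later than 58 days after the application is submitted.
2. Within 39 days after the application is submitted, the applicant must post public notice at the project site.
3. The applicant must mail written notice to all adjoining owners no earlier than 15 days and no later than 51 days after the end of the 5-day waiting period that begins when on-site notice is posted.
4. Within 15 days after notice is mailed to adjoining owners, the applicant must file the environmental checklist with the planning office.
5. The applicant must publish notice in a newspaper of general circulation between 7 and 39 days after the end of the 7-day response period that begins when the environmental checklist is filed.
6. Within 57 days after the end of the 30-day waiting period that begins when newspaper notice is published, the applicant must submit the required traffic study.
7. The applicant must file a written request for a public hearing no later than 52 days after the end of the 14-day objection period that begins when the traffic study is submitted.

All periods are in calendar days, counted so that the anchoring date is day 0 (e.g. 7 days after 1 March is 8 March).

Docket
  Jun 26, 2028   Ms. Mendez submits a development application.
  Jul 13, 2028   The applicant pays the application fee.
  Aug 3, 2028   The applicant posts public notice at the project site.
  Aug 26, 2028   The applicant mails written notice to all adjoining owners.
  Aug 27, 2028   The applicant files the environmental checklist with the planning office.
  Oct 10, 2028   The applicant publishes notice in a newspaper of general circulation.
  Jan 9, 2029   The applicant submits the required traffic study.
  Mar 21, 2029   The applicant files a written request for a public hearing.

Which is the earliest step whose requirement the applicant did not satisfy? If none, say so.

Step 6

Step 1: the window is 15–58 days after Jun 26, 2028 (when the application is submitted), so Jul 11, 2028 through Aug 23, 2028; done Jul 13, 2028, which is between those dates.
Step 2: 39 days after Jun 26, 2028 (when the application is submitted) is Aug 4, 2028; Aug 3, 2028 is within that limit.
Step 3: the window is 15–51 days after Aug 8, 2028 (end of the 5-day waiting period, which began when on-site notice is posted on Aug 3, 2028), so Aug 23, 2028 through Sep 28, 2028; done Aug 26, 2028, which is between those dates.
Step 4: 15 days after Aug 26, 2028 (when notice is mailed to adjoining owners) is Sep 10, 2028; done Aug 27, 2028 — timely.
Step 5: the window is 7–39 days after Sep 3, 2028 (end of the 7-day response period, which began when the environmental checklist is filed on Aug 27, 2028), so Sep 10, 2028 through Oct 12, 2028; done Oct 10, 2028 — within the window.
Step 6: 57 days after Nov 9, 2028 (end of the 30-day waiting period, which began when newspaper notice is published on Oct 10, 2028) is Jan 5, 2029; Jan 9, 2029 misses that deadline by 4 days.
No need to go further; step 6 was not satisfied.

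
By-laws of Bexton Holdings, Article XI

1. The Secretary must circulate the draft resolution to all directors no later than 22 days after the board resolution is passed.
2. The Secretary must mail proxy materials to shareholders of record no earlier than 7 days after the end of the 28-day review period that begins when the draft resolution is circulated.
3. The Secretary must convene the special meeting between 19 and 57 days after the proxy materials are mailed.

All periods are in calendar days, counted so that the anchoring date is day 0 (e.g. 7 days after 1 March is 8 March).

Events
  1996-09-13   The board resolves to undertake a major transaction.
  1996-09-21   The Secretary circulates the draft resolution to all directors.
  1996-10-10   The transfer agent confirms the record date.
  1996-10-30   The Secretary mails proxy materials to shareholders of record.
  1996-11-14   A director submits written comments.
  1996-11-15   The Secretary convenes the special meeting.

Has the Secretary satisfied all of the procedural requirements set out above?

Step 1 — counting 22 days from 1996-09-13 (when the board resolution is passed) gives a deadline of 1996-10-05; completed 1996-09-21, before the deadline.
Step 2 — must wait 7 days from 1996-10-19 (end of the 28-day review period, which began when the draft resolution is circulated on 1996-09-21), so not before 1996-10-26; done 1996-10-30, after the minimum wait.
Step 3 — 19 and 57 days from 1996-10-30 (when the proxy materials are mailed) are 1996-11-18 and 1996-12-26 respectively; 1996-11-15 is 3 days too early.
No need to go further; step 3 was not satisfied.

No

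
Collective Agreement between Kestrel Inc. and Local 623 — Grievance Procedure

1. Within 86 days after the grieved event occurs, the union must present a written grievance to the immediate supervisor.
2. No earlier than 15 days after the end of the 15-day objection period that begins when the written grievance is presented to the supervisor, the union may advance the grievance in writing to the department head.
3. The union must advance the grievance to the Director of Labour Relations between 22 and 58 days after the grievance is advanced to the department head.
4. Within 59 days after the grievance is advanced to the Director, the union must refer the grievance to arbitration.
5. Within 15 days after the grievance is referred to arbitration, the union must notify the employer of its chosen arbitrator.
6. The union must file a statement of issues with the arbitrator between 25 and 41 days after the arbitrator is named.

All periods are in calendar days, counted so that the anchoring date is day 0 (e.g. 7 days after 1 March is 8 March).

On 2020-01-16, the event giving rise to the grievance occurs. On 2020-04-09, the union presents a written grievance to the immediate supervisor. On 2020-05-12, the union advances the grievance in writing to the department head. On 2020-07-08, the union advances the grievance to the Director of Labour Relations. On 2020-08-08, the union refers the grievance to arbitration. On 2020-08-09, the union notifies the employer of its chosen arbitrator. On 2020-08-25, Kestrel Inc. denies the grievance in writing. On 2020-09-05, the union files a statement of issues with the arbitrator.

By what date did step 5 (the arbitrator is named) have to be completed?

Step 5 runs from 2020-08-08, when the grievance is referred to arbitration. 15 days after 2020-08-08 is 2020-08-23.

2020-08-23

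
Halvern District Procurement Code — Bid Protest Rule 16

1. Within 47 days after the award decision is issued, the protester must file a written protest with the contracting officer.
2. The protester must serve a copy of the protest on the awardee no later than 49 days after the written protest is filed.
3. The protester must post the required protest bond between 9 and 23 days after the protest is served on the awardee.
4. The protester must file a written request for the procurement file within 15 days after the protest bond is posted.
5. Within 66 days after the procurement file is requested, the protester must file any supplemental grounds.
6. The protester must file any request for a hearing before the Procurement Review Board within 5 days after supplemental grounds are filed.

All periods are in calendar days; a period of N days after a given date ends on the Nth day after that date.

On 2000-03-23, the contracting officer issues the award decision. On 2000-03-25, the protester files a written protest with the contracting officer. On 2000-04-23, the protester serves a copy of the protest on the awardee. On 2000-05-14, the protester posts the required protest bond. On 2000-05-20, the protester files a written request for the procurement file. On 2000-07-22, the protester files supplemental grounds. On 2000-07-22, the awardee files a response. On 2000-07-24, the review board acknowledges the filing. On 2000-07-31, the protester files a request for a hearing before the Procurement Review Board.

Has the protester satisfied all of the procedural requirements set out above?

Step 1: 47 days after 2000-03-23 (when the award decision is issued) is 2000-05-09; completed 2000-03-25, before the deadline.
Step 2: 49 days after 2000-03-25 (when the written protest is filed) is 2000-05-13; done 2000-04-23 — timely.
Step 3: the window is 9–23 days after 2000-04-23 (when the protest is served on the awardee), so 2000-05-02 through 2000-05-16; done 2000-05-14 — within the window.
Step 4: 15 days after 2000-05-14 (when the protest bond is posted) is 2000-05-29; done 2000-05-20 — timely.
Step 5: 66 days after 2000-05-20 (when the procurement file is requested) is 2000-07-25; completed 2000-07-22, before the deadline.
Step 6: 5 days after 2000-07-22 (when supplemental grounds are filed) is 2000-07-27; done 2000-07-31 — 4 days late.

No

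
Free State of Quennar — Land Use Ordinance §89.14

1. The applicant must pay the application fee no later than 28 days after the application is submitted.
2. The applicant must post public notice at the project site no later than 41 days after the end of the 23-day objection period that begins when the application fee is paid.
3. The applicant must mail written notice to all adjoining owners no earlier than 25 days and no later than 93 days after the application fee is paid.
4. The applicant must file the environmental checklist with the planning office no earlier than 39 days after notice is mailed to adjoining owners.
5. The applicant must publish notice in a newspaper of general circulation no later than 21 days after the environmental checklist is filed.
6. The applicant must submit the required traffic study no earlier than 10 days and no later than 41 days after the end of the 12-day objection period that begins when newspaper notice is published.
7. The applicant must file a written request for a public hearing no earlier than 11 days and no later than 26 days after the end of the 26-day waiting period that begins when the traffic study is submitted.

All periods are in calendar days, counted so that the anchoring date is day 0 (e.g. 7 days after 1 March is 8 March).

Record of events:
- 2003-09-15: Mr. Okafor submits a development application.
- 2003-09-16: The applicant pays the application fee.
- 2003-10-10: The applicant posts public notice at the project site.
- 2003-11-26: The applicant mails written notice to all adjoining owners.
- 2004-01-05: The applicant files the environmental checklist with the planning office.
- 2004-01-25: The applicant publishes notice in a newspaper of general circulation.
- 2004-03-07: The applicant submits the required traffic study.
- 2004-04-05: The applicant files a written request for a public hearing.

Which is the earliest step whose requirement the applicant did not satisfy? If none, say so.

Step 7

Step 1: 28 days after 2003-09-15 (when the application is submitted) is 2003-10-13; 2003-09-16 is within that limit.
Step 2: 41 days after 2003-10-09 (end of the 23-day objection period, which began when the application fee is paid on 2003-09-16) is 2003-11-19; done 2003-10-10 — timely.
Step 3: the window is 25–93 days after 2003-09-16 (when the application fee is paid), so 2003-10-11 through 2003-12-18; done 2003-11-26 — within the window.
Step 4: the earliest permitted date is 39 days after 2003-11-26 (when notice is mailed to adjoining owners), i.e. 2004-01-04; 2004-01-05 is on or after that date.
Step 5: 21 days after 2004-01-05 (when the environmental checklist is filed) is 2004-01-26; completed 2004-01-25, before the deadline.
Step 6: the window is 10–41 days after 2004-02-06 (end of the 12-day objection period, which began when newspaper notice is published on 2004-01-25), so 2004-02-16 through 2004-03-18; done 2004-03-07 — within the window.
Step 7: the window is 11–26 days after 2004-04-02 (end of the 26-day waiting period, which began when the traffic study is submitted on 2004-03-07), so 2004-04-13 through 2004-04-28; 2004-04-05 is 8 days too early.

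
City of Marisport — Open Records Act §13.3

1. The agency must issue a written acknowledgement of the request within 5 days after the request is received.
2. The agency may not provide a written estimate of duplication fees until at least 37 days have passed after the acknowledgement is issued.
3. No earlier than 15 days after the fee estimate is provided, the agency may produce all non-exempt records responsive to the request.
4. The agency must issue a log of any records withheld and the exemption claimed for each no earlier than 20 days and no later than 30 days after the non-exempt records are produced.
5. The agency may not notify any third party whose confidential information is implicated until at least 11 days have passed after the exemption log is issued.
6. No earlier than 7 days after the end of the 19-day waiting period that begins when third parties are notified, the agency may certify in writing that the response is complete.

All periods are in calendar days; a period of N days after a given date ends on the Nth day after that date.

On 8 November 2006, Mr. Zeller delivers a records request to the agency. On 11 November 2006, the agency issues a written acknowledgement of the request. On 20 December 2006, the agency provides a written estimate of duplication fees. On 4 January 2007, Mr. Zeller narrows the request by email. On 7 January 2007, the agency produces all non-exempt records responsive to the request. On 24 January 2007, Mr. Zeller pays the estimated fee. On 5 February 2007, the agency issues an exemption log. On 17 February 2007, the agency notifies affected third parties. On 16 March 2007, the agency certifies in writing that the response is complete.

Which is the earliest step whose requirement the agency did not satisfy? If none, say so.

Step 1 — counting 5 days from 8 November 2006 (when the request is received) gives a deadline of 13 November 2006; 11 November 2006 is within that limit.
Step 2 — must wait 37 days from 11 November 2006 (when the acknowledgement is issued), so not before 18 December 2006; done 20 December 2006 — permitted.
Step 3 — must wait 15 days from 20 December 2006 (when the fee estimate is provided), so not before 4 January 2007; 7 January 2007 is on or after that date.
Step 4 — 20 and 30 days from 7 January 2007 (when the non-exempt records are produced) are 27 January 2007 and 6 February 2007 respectively; done 5 February 2007, which is between those dates.
Step 5 — must wait 11 days from 5 February 2007 (when the exemption log is issued), so not before 16 February 2007; 17 February 2007 is on or after that date.
Step 6 — must wait 7 days from 8 March 2007 (end of the 19-day waiting period, which began when third parties are notified on 17 February 2007), so not before 15 March 2007; done 16 March 2007 — permitted.

None — every step was satisfied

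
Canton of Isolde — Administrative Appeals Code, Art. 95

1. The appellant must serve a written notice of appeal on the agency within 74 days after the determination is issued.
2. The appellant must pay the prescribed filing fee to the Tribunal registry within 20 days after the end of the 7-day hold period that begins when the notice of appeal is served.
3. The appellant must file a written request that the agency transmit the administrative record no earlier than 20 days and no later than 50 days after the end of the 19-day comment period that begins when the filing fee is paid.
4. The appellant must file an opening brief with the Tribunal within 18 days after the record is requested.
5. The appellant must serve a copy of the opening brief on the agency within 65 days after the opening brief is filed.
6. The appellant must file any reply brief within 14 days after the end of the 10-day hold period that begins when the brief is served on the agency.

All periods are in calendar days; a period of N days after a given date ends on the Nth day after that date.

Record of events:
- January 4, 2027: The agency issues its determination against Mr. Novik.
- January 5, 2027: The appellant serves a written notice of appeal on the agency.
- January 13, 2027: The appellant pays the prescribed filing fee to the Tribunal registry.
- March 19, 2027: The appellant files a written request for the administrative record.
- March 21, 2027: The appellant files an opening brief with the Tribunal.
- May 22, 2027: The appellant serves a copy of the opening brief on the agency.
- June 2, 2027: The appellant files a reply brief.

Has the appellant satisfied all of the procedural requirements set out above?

Yes

(1) due by January 4, 2027 + 74 days = March 19, 2027; January 5, 2027 is within that limit.
(2) due by January 12, 2027 + 20 days = February 1, 2027; January 13, 2027 is within that limit.
(3) the permitted window runs from February 1, 2027 + 20 = February 21, 2027 to February 1, 2027 + 50 = March 23, 2027; March 19, 2027 falls inside that range.
(4) due by March 19, 2027 + 18 days = April 6, 2027; done March 21, 2027 — timely.
(5) due by March 21, 2027 + 65 days = May 25, 2027; completed May 22, 2027, before the deadline.
(6) due by June 1, 2027 + 14 days = June 15, 2027; June 2, 2027 is within that limit.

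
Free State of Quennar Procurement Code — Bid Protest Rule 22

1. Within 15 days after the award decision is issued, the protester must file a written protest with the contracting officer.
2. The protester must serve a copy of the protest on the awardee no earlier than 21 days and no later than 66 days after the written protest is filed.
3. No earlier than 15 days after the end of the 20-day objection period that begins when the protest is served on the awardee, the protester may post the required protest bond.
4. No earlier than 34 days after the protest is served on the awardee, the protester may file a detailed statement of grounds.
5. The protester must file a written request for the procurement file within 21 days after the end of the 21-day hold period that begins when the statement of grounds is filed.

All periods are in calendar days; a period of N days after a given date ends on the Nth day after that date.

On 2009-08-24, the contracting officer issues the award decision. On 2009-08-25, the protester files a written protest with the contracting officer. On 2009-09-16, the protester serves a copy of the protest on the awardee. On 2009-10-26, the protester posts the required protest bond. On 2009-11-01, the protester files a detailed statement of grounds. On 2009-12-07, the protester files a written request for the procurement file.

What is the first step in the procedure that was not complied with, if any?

Step 1: 15 days after 2009-08-24 (when the award decision is issued) is 2009-09-08; completed 2009-08-25, before the deadline.
Step 2: the window is 21–66 days after 2009-08-25 (when the written protest is filed), so 2009-09-15 through 2009-10-30; 2009-09-16 falls inside that range.
Step 3: the earliest permitted date is 15 days after 2009-10-06 (end of the 20-day objection period, which began when the protest is served on the awardee on 2009-09-16), i.e. 2009-10-21; done 2009-10-26 — permitted.
Step 4: the earliest permitted date is 34 days after 2009-09-16 (when the protest is served on the awardee), i.e. 2009-10-20; done 2009-11-01 — permitted.
Step 5: 21 days after 2009-11-22 (end of the 21-day hold period, which began when the statement of grounds is filed on 2009-11-01) is 2009-12-13; 2009-12-07 is within that limit.

None — every step was satisfied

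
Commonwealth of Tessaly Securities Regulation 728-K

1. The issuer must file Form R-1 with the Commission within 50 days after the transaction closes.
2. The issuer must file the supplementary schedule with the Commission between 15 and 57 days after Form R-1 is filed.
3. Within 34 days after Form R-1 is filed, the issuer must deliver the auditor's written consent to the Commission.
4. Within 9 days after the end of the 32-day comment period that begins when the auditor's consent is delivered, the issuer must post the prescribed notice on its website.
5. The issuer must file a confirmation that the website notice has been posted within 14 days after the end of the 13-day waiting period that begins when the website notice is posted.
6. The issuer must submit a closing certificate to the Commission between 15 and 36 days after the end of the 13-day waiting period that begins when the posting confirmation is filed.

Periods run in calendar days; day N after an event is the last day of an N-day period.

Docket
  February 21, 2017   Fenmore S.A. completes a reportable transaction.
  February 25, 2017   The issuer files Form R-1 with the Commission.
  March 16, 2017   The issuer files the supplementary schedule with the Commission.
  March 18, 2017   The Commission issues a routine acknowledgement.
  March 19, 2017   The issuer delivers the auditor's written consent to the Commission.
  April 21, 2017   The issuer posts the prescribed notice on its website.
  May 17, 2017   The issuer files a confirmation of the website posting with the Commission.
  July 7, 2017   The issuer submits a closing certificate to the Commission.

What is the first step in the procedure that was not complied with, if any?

(1) due by February 21, 2017 + 50 days = April 12, 2017; completed February 25, 2017, before the deadline.
(2) the permitted window runs from February 25, 2017 + 15 = March 12, 2017 to February 25, 2017 + 57 = April 23, 2017; done March 16, 2017, which is between those dates.
(3) due by February 25, 2017 + 34 days = March 31, 2017; completed March 19, 2017, before the deadline.
(4) due by April 20, 2017 + 9 days = April 29, 2017; completed April 21, 2017, before the deadline.
(5) due by May 4, 2017 + 14 days = May 18, 2017; completed May 17, 2017, before the deadline.
(6) the permitted window runs from May 30, 2017 + 15 = June 14, 2017 to May 30, 2017 + 36 = July 5, 2017; done July 7, 2017 — 2 days after the window closed.

Step 6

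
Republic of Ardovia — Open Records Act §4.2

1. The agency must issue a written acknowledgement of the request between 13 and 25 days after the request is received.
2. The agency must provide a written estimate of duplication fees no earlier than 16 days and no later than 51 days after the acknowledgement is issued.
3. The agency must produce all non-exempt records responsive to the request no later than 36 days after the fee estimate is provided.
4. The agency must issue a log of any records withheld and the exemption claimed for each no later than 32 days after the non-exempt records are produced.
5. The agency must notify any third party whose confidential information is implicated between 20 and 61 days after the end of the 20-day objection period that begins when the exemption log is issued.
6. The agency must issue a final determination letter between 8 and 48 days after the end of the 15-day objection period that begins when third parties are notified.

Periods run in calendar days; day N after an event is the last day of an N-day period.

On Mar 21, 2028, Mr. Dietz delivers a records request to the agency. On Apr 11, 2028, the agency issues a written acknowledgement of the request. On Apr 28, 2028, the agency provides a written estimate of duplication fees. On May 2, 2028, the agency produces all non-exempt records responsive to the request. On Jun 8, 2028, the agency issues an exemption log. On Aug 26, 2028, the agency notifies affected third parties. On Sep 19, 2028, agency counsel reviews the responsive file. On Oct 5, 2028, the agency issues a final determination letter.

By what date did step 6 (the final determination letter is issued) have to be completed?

Oct 28, 2028

Third parties are notified on Aug 26, 2028; the 15-day objection period therefore ends Sep 10, 2028, and step 6 runs from that date. The window is 8–48 days after Sep 10, 2028; it closes on Oct 28, 2028.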